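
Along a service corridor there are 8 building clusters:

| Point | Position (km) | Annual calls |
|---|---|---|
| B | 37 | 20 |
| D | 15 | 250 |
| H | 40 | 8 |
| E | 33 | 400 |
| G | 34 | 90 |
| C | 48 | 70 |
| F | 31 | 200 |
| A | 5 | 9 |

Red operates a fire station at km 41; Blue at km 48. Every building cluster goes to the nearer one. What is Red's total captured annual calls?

The indifferent point is the midpoint (41+48)/2 = 44.5; building clusters left of it (closer to Red at 41) go to Red, those right go to Blue.
  A at 5 (w=9) → Red
  D at 15 (w=250) → Red
  F at 31 (w=200) → Red
  E at 33 (w=400) → Red
  G at 34 (w=90) → Red
  B at 37 (w=20) → Red
  H at 40 (w=8) → Red
  C at 48 (w=70) → Blue
Red captures 977; Blue captures 70.

977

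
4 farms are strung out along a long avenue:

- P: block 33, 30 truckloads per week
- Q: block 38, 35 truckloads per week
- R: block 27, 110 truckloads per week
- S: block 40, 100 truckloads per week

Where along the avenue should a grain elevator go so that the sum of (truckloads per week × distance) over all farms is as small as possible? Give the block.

For a sum of weighted absolute distances on a line, the optimum is the weighted median (not the mean). Total weight W = 275; half-weight = 137.5.
Sort by position and accumulate weight:
  block 27 (R, w=110) → cum 110
  block 33 (P, w=30) → cum 140  ≥ 137.5 → median here
  block 38 (Q, w=35) → cum 175
  block 40 (S, w=100) → cum 275
Optimal location: block 33.

x = 33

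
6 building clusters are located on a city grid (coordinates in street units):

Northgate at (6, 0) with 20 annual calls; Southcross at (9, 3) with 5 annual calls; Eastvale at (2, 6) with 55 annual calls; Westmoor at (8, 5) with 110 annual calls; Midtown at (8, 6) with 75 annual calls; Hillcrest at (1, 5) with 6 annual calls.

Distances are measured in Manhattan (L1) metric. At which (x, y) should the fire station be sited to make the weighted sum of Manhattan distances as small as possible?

Manhattan distance separates: Σwᵢ(|x−xᵢ|+|y−yᵢ|) = Σwᵢ|x−xᵢ| + Σwᵢ|y−yᵢ|, so x and y are optimised independently as 1-D weighted medians.
Total weight W = 271; half = 135.5.
x-coordinate, sorted with cumulative weight:
  x=1 (Hillcrest, w=6) cum 6
  x=2 (Eastvale, w=55) cum 61
  x=6 (Northgate, w=20) cum 81
  x=8 (Westmoor, w=110) cum 191  ← median
  x=8 (Midtown, w=75) cum 266
  x=9 (Southcross, w=5) cum 271
⇒ x* = 8
y-coordinate, sorted with cumulative weight:
  y=0 (Northgate, w=20) cum 20
  y=3 (Southcross, w=5) cum 25
  y=5 (Westmoor, w=110) cum 135
  y=5 (Hillcrest, w=6) cum 141  ← median
  y=6 (Eastvale, w=55) cum 196
  y=6 (Midtown, w=75) cum 271
⇒ y* = 5

(8, 5)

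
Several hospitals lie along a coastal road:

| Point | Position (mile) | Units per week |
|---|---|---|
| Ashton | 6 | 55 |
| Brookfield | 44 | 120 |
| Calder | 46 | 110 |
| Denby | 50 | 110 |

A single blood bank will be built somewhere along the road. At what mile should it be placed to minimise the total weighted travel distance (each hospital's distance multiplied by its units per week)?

x = 46

For a sum of weighted absolute distances on a line, the optimum is the weighted median (not the mean). Total weight W = 395; half-weight = 197.5.
Sort by position and accumulate weight:
  mile 6 (Ashton, w=55) → cum 55
  mile 44 (Brookfield, w=120) → cum 175
  mile 46 (Calder, w=110) → cum 285  ≥ 197.5 → median here
  mile 50 (Denby, w=110) → cum 395
Optimal location: mile 46.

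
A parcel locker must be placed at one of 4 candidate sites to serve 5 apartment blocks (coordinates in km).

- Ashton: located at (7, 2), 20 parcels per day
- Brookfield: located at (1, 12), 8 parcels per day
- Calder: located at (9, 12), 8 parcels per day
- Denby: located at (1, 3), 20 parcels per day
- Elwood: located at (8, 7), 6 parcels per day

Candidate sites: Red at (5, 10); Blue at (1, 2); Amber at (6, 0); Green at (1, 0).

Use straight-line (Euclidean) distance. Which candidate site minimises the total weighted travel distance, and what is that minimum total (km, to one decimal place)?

Blue, total 374.1 km

Total weighted distance at each candidate:
  Red (5, 10): total = 423.2
  Blue (1, 2): total = 374.1
  Amber (6, 0): total = 408.0
  Green (1, 0): total = 457.3
Minimum is at Blue with total 374.1 km.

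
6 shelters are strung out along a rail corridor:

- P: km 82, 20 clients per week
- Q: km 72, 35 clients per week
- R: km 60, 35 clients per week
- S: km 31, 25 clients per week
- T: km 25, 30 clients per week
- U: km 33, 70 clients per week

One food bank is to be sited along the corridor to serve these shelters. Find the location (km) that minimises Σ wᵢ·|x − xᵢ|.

For a sum of weighted absolute distances on a line, the optimum is the weighted median (not the mean). Total weight W = 215; half-weight = 107.5.
Sort by position and accumulate weight:
  km 25 (T, w=30) → cum 30
  km 31 (S, w=25) → cum 55
  km 33 (U, w=70) → cum 125  ≥ 107.5 → median here
  km 60 (R, w=35) → cum 160
  km 72 (Q, w=35) → cum 195
  km 82 (P, w=20) → cum 215
Optimal location: km 33.

x = 33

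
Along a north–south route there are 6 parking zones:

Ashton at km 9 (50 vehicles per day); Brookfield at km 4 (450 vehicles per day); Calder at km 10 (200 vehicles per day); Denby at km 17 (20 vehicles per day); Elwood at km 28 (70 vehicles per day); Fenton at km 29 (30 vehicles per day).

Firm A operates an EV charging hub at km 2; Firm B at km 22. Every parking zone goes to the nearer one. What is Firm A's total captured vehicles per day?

700

The indifferent point is the midpoint (2+22)/2 = 12; parking zones left of it (closer to Firm A at 2) go to Firm A, those right go to Firm B.
  Brookfield at 4 (w=450) → Firm A
  Ashton at 9 (w=50) → Firm A
  Calder at 10 (w=200) → Firm A
  Denby at 17 (w=20) → Firm B
  Elwood at 28 (w=70) → Firm B
  Fenton at 29 (w=30) → Firm B
Firm A captures 700; Firm B captures 120.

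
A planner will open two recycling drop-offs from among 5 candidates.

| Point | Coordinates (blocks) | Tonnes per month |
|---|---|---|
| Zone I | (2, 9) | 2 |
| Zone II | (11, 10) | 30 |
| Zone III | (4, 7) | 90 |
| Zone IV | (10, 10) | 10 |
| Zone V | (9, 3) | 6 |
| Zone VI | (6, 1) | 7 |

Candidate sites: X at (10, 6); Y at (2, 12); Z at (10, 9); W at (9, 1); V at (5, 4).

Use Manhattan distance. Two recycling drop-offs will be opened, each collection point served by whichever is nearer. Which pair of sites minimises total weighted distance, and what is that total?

{Z, V}, total 504

Evaluate every pair (each demand assigned to the nearer of the two):
  {Z, V}: total = 504
  {X, V}: total = 618
  {X, Z}: total = 803
  {Y, Z}: total = 832
  {Z, W}: total = 839
  {W, V}: total = 839
  {Y, V}: total = 854
  {X, W}: total = 875
  {X, Y}: total = 913
  {Y, W}: total = 1099
Best pair: {Z, V} with total 504.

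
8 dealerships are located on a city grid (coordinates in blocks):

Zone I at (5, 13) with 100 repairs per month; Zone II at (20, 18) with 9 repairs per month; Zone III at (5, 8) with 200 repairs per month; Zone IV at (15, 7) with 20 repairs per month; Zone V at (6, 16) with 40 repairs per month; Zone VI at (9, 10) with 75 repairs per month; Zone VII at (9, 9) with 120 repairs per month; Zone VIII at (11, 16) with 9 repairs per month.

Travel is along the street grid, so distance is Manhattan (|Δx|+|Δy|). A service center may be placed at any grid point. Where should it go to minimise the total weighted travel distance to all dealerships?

Manhattan distance separates: Σwᵢ(|x−xᵢ|+|y−yᵢ|) = Σwᵢ|x−xᵢ| + Σwᵢ|y−yᵢ|, so x and y are optimised independently as 1-D weighted medians.
Total weight W = 573; half = 286.5.
x-coordinate, sorted with cumulative weight:
  x=5 (Zone I, w=100) cum 100
  x=5 (Zone III, w=200) cum 300  ← median
  x=6 (Zone V, w=40) cum 340
  x=9 (Zone VI, w=75) cum 415
  x=9 (Zone VII, w=120) cum 535
  x=11 (Zone VIII, w=9) cum 544
  x=15 (Zone IV, w=20) cum 564
  x=20 (Zone II, w=9) cum 573
⇒ x* = 5
y-coordinate, sorted with cumulative weight:
  y=7 (Zone IV, w=20) cum 20
  y=8 (Zone III, w=200) cum 220
  y=9 (Zone VII, w=120) cum 340  ← median
  y=10 (Zone VI, w=75) cum 415
  y=13 (Zone I, w=100) cum 515
  y=16 (Zone V, w=40) cum 555
  y=16 (Zone VIII, w=9) cum 564
  y=18 (Zone II, w=9) cum 573
⇒ y* = 9

(5, 9)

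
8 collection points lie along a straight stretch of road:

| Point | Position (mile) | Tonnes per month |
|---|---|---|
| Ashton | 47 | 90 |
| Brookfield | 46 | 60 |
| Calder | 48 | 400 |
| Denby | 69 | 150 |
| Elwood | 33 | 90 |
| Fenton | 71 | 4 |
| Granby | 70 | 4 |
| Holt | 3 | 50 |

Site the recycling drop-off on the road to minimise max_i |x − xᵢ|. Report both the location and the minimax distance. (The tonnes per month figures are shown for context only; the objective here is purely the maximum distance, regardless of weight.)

The 1-center on a line is the midpoint of the two extreme points: leftmost at 3, rightmost at 71.
Optimal location = (3 + 71)/2 = 37; maximum distance = (71 − 3)/2 = 34.

location 37, max distance 34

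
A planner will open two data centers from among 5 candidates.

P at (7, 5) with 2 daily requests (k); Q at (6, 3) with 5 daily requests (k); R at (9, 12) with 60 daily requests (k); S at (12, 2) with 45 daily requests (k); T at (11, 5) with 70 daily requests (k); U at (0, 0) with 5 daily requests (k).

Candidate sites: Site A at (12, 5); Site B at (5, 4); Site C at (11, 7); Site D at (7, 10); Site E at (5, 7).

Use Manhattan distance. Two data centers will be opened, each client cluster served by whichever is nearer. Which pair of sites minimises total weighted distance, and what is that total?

Evaluate every pair (each demand assigned to the nearer of the two):
  {Site A, Site D}: total = 580
  {Site A, Site C}: total = 760
  {Site C, Site D}: total = 785
  {Site A, Site E}: total = 838
  {Site A, Site B}: total = 866
  {Site B, Site C}: total = 891
  {Site C, Site E}: total = 923
  {Site B, Site D}: total = 1196
  {Site D, Site E}: total = 1433
  {Site B, Site E}: total = 1496
Best pair: {Site A, Site D} with total 580.

{Site A, Site D}, total 580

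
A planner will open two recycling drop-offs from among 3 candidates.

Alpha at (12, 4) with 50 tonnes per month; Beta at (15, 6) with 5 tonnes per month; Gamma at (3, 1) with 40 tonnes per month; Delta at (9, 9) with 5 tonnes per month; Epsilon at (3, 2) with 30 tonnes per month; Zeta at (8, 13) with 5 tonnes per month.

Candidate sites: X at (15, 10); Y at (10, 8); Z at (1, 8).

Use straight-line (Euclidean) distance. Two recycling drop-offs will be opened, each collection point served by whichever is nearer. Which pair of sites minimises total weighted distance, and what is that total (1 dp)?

{Y, Z}, total 765.5

Evaluate every pair (each demand assigned to the nearer of the two):
  {Y, Z}: total = 765.5
  {X, Z}: total = 904.8
  {X, Y}: total = 950.2
Best pair: {Y, Z} with total 765.5.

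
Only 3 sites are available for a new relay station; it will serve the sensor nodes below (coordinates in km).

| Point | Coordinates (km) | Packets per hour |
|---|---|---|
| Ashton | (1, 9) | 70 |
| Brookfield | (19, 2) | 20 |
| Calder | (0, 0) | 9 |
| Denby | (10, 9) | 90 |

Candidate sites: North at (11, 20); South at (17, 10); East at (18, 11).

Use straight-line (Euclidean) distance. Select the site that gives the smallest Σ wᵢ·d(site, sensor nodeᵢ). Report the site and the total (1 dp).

South, total 2101.0 km

Total weighted distance at each candidate:
  North (11, 20): total = 2634.1
  South (17, 10): total = 2101.0
  East (18, 11): total = 2311.3
Minimum is at South with total 2101.0 km.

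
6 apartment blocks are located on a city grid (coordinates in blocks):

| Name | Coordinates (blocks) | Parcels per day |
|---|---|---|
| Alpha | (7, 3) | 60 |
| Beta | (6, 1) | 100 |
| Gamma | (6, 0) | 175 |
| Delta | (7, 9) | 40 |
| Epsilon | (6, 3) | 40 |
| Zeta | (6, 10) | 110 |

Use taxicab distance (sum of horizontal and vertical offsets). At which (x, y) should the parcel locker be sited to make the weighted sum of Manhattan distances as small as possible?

(6, 1)

Manhattan distance separates: Σwᵢ(|x−xᵢ|+|y−yᵢ|) = Σwᵢ|x−xᵢ| + Σwᵢ|y−yᵢ|, so x and y are optimised independently as 1-D weighted medians.
Total weight W = 525; half = 262.5.
x-coordinate, sorted with cumulative weight:
  x=6 (Beta, w=100) cum 100
  x=6 (Gamma, w=175) cum 275  ← median
  x=6 (Epsilon, w=40) cum 315
  x=6 (Zeta, w=110) cum 425
  x=7 (Alpha, w=60) cum 485
  x=7 (Delta, w=40) cum 525
⇒ x* = 6
y-coordinate, sorted with cumulative weight:
  y=0 (Gamma, w=175) cum 175
  y=1 (Beta, w=100) cum 275  ← median
  y=3 (Alpha, w=60) cum 335
  y=3 (Epsilon, w=40) cum 375
  y=9 (Delta, w=40) cum 415
  y=10 (Zeta, w=110) cum 525
⇒ y* = 1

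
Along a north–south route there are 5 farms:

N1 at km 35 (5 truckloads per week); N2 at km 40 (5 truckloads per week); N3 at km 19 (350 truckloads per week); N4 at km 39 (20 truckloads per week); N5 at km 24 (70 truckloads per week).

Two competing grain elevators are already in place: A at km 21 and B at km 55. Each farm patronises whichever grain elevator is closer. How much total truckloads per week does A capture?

The indifferent point is the midpoint (21+55)/2 = 38; farms left of it (closer to A at 21) go to A, those right go to B.
  N3 at 19 (w=350) → A
  N5 at 24 (w=70) → A
  N1 at 35 (w=5) → A
  N4 at 39 (w=20) → B
  N2 at 40 (w=5) → B
A captures 425; B captures 25.

425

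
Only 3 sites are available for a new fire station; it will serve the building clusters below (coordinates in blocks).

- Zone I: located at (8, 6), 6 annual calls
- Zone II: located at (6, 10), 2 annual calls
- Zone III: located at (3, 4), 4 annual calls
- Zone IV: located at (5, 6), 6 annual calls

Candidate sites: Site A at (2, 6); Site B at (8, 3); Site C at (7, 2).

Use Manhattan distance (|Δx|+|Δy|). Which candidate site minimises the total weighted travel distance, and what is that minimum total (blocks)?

Site A, total 82 blocks

Total weighted distance at each candidate:
  Site A (2, 6): total = 82
  Site B (8, 3): total = 96
  Site C (7, 2): total = 108
Minimum is at Site A with total 82 blocks.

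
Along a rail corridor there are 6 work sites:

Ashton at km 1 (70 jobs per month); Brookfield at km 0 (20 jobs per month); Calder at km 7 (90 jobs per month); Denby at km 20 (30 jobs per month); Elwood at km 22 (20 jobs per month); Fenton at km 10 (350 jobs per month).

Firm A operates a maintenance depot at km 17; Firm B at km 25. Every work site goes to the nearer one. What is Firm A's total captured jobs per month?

560

The indifferent point is the midpoint (17+25)/2 = 21; work sites left of it (closer to Firm A at 17) go to Firm A, those right go to Firm B.
  Brookfield at 0 (w=20) → Firm A
  Ashton at 1 (w=70) → Firm A
  Calder at 7 (w=90) → Firm A
  Fenton at 10 (w=350) → Firm A
  Denby at 20 (w=30) → Firm A
  Elwood at 22 (w=20) → Firm B
Firm A captures 560; Firm B captures 20.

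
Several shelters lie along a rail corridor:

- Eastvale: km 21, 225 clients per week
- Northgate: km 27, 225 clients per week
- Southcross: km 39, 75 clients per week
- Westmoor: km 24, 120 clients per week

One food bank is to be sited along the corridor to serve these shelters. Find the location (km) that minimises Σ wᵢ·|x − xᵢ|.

For a sum of weighted absolute distances on a line, the optimum is the weighted median (not the mean). Total weight W = 645; half-weight = 322.5.
Sort by position and accumulate weight:
  km 21 (Eastvale, w=225) → cum 225
  km 24 (Westmoor, w=120) → cum 345  ≥ 322.5 → median here
  km 27 (Northgate, w=225) → cum 570
  km 39 (Southcross, w=75) → cum 645
Optimal location: km 24.

x = 24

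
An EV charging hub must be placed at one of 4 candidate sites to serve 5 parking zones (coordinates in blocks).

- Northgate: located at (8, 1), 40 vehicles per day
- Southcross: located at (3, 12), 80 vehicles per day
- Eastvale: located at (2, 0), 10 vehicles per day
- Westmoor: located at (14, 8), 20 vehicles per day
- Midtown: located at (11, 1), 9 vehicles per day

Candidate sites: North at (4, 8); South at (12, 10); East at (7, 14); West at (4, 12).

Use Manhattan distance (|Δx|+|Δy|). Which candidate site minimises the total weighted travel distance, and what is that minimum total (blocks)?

West, total 1262 blocks

Total weighted distance at each candidate:
  North (4, 8): total = 1266
  South (12, 10): total = 1770
  East (7, 14): total = 1643
  West (4, 12): total = 1262
Minimum is at West with total 1262 blocks.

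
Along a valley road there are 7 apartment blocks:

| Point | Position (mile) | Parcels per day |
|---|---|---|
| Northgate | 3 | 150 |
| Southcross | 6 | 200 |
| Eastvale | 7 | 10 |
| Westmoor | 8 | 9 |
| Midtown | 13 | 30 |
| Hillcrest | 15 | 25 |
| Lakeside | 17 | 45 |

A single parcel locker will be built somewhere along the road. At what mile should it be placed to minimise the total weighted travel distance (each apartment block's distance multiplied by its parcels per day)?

x = 6

For a sum of weighted absolute distances on a line, the optimum is the weighted median (not the mean). Total weight W = 469; half-weight = 234.5.
Sort by position and accumulate weight:
  mile 3 (Northgate, w=150) → cum 150
  mile 6 (Southcross, w=200) → cum 350  ≥ 234.5 → median here
  mile 7 (Eastvale, w=10) → cum 360
  mile 8 (Westmoor, w=9) → cum 369
  mile 13 (Midtown, w=30) → cum 399
  mile 15 (Hillcrest, w=25) → cum 424
  mile 17 (Lakeside, w=45) → cum 469
Optimal location: mile 6.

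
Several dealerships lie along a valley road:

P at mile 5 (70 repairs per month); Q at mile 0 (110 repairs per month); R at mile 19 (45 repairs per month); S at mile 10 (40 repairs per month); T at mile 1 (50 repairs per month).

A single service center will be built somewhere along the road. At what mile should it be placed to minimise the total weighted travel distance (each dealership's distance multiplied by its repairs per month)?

For a sum of weighted absolute distances on a line, the optimum is the weighted median (not the mean). Total weight W = 315; half-weight = 157.5.
Sort by position and accumulate weight:
  mile 0 (Q, w=110) → cum 110
  mile 1 (T, w=50) → cum 160  ≥ 157.5 → median here
  mile 5 (P, w=70) → cum 230
  mile 10 (S, w=40) → cum 270
  mile 19 (R, w=45) → cum 315
Optimal location: mile 1.

x = 1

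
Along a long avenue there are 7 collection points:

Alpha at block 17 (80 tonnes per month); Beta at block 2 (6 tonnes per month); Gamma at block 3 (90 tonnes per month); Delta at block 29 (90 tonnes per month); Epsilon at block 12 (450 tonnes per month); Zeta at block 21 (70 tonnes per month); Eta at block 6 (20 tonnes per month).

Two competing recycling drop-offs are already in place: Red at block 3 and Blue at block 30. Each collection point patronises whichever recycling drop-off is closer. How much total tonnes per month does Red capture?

The indifferent point is the midpoint (3+30)/2 = 16.5; collection points left of it (closer to Red at 3) go to Red, those right go to Blue.
  Beta at 2 (w=6) → Red
  Gamma at 3 (w=90) → Red
  Eta at 6 (w=20) → Red
  Epsilon at 12 (w=450) → Red
  Alpha at 17 (w=80) → Blue
  Zeta at 21 (w=70) → Blue
  Delta at 29 (w=90) → Blue
Red captures 566; Blue captures 240.

566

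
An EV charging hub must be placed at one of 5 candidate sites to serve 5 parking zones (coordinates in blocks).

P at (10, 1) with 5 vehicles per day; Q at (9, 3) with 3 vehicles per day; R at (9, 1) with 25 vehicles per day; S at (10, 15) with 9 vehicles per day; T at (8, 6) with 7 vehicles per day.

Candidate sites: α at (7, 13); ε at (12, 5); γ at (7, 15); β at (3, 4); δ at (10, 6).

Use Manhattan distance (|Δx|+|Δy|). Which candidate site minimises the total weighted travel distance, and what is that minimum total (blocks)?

Total weighted distance at each candidate:
  α (7, 13): total = 562
  ε (12, 5): total = 363
  γ (7, 15): total = 624
  β (3, 4): total = 507
  δ (10, 6): total = 282
Minimum is at δ with total 282 blocks.

δ, total 282 blocks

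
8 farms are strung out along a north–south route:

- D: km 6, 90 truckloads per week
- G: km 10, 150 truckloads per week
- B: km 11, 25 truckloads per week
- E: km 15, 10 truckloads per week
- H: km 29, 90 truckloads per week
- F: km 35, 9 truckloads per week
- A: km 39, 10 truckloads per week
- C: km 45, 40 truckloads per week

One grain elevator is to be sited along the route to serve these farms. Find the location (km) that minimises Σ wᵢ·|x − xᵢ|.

x = 10

For a sum of weighted absolute distances on a line, the optimum is the weighted median (not the mean). Total weight W = 424; half-weight = 212.
Sort by position and accumulate weight:
  km 6 (D, w=90) → cum 90
  km 10 (G, w=150) → cum 240  ≥ 212 → median here
  km 11 (B, w=25) → cum 265
  km 15 (E, w=10) → cum 275
  km 29 (H, w=90) → cum 365
  km 35 (F, w=9) → cum 374
  km 39 (A, w=10) → cum 384
  km 45 (C, w=40) → cum 424
Optimal location: km 10.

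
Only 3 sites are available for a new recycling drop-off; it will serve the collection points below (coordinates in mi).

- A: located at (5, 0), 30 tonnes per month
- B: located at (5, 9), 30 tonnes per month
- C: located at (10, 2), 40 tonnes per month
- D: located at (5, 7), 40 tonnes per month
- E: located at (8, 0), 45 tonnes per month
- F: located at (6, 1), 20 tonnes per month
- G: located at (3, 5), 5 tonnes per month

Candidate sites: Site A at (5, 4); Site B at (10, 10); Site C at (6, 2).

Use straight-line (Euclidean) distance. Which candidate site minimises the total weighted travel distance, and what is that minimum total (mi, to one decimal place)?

Site C, total 811.7 mi

Total weighted distance at each candidate:
  Site A (5, 4): total = 904.8
  Site B (10, 10): total = 1740.5
  Site C (6, 2): total = 811.7
Minimum is at Site C with total 811.7 mi.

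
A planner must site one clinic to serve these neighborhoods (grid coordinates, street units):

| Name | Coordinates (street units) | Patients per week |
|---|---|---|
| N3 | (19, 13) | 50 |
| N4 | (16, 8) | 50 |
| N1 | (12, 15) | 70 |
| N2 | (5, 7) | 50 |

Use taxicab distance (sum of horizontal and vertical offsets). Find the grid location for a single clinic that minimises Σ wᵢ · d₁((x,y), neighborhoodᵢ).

(12, 13)

Manhattan distance separates: Σwᵢ(|x−xᵢ|+|y−yᵢ|) = Σwᵢ|x−xᵢ| + Σwᵢ|y−yᵢ|, so x and y are optimised independently as 1-D weighted medians.
Total weight W = 220; half = 110.
x-coordinate, sorted with cumulative weight:
  x=5 (N2, w=50) cum 50
  x=12 (N1, w=70) cum 120  ← median
  x=16 (N4, w=50) cum 170
  x=19 (N3, w=50) cum 220
⇒ x* = 12
y-coordinate, sorted with cumulative weight:
  y=7 (N2, w=50) cum 50
  y=8 (N4, w=50) cum 100
  y=13 (N3, w=50) cum 150  ← median
  y=15 (N1, w=70) cum 220
⇒ y* = 13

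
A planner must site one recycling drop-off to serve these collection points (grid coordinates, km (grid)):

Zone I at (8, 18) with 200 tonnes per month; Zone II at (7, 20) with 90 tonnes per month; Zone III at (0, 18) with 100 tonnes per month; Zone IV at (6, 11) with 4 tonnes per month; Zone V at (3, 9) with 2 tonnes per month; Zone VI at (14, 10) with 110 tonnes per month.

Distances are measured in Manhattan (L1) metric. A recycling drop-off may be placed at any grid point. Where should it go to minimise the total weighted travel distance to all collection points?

(8, 18)

Manhattan distance separates: Σwᵢ(|x−xᵢ|+|y−yᵢ|) = Σwᵢ|x−xᵢ| + Σwᵢ|y−yᵢ|, so x and y are optimised independently as 1-D weighted medians.
Total weight W = 506; half = 253.
x-coordinate, sorted with cumulative weight:
  x=0 (Zone III, w=100) cum 100
  x=3 (Zone V, w=2) cum 102
  x=6 (Zone IV, w=4) cum 106
  x=7 (Zone II, w=90) cum 196
  x=8 (Zone I, w=200) cum 396  ← median
  x=14 (Zone VI, w=110) cum 506
⇒ x* = 8
y-coordinate, sorted with cumulative weight:
  y=9 (Zone V, w=2) cum 2
  y=10 (Zone VI, w=110) cum 112
  y=11 (Zone IV, w=4) cum 116
  y=18 (Zone I, w=200) cum 316  ← median
  y=18 (Zone III, w=100) cum 416
  y=20 (Zone II, w=90) cum 506
⇒ y* = 18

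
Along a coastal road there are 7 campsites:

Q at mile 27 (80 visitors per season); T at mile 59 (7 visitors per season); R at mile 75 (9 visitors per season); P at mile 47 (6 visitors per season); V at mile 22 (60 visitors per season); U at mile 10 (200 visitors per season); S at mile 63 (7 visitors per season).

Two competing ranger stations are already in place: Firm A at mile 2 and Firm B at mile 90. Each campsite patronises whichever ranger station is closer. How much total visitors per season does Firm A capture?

340

The indifferent point is the midpoint (2+90)/2 = 46; campsites left of it (closer to Firm A at 2) go to Firm A, those right go to Firm B.
  U at 10 (w=200) → Firm A
  V at 22 (w=60) → Firm A
  Q at 27 (w=80) → Firm A
  P at 47 (w=6) → Firm B
  T at 59 (w=7) → Firm B
  S at 63 (w=7) → Firm B
  R at 75 (w=9) → Firm B
Firm A captures 340; Firm B captures 29.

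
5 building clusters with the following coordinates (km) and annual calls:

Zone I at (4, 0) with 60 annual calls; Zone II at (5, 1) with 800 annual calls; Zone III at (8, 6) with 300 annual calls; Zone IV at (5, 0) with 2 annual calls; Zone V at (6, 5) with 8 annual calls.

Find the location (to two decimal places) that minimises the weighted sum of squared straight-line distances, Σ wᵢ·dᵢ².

The minimiser of Σwᵢ‖p−pᵢ‖² is the weighted centroid p* = (Σwᵢpᵢ)/(Σwᵢ).
Σwᵢ = 1170.
Σwᵢxᵢ = 60·4 + 800·5 + 300·8 + 2·5 + 8·6 = 6698.
Σwᵢyᵢ = 60·0 + 800·1 + 300·6 + 2·0 + 8·5 = 2640.
x* = 6698/1170 = 5.72, y* = 2640/1170 = 2.26.

(5.72, 2.26)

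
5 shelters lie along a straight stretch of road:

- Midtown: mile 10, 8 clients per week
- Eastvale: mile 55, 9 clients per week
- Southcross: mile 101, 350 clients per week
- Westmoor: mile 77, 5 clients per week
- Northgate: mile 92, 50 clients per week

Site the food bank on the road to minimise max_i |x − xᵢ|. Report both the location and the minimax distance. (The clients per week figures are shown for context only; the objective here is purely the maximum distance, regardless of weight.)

The 1-center on a line is the midpoint of the two extreme points: leftmost at 10, rightmost at 101.
Optimal location = (10 + 101)/2 = 55.5; maximum distance = (101 − 10)/2 = 45.5.

location 55.5, max distance 45.5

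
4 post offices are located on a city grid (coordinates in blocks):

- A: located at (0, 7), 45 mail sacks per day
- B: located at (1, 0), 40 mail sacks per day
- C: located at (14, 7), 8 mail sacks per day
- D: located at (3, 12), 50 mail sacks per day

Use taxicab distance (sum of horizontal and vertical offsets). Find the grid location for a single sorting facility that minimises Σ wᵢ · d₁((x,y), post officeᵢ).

Manhattan distance separates: Σwᵢ(|x−xᵢ|+|y−yᵢ|) = Σwᵢ|x−xᵢ| + Σwᵢ|y−yᵢ|, so x and y are optimised independently as 1-D weighted medians.
Total weight W = 143; half = 71.5.
x-coordinate, sorted with cumulative weight:
  x=0 (A, w=45) cum 45
  x=1 (B, w=40) cum 85  ← median
  x=3 (D, w=50) cum 135
  x=14 (C, w=8) cum 143
⇒ x* = 1
y-coordinate, sorted with cumulative weight:
  y=0 (B, w=40) cum 40
  y=7 (A, w=45) cum 85  ← median
  y=7 (C, w=8) cum 93
  y=12 (D, w=50) cum 143
⇒ y* = 7

(1, 7)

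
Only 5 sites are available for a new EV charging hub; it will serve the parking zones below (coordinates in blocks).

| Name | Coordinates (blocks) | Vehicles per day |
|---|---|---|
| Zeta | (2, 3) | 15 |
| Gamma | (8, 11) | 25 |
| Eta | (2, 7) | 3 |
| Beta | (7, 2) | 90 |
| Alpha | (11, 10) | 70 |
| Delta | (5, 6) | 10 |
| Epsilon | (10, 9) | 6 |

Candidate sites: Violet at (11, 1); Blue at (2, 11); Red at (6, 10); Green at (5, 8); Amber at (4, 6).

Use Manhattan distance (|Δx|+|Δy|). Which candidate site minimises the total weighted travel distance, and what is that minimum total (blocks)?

Total weighted distance at each candidate:
  Violet (11, 1): total = 1779
  Blue (2, 11): total = 2382
  Red (6, 10): total = 1501
  Green (5, 8): total = 1618
  Amber (4, 6): total = 1773
Minimum is at Red with total 1501 blocks.

Red, total 1501 blocks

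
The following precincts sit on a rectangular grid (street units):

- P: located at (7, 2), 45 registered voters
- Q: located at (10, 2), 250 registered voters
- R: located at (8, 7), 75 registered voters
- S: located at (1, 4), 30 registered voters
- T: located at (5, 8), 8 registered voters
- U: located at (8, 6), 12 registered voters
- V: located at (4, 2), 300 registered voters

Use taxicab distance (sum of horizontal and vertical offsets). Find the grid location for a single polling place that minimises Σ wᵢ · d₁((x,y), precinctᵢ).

(7, 2)

Manhattan distance separates: Σwᵢ(|x−xᵢ|+|y−yᵢ|) = Σwᵢ|x−xᵢ| + Σwᵢ|y−yᵢ|, so x and y are optimised independently as 1-D weighted medians.
Total weight W = 720; half = 360.
x-coordinate, sorted with cumulative weight:
  x=1 (S, w=30) cum 30
  x=4 (V, w=300) cum 330
  x=5 (T, w=8) cum 338
  x=7 (P, w=45) cum 383  ← median
  x=8 (R, w=75) cum 458
  x=8 (U, w=12) cum 470
  x=10 (Q, w=250) cum 720
⇒ x* = 7
y-coordinate, sorted with cumulative weight:
  y=2 (P, w=45) cum 45
  y=2 (Q, w=250) cum 295
  y=2 (V, w=300) cum 595  ← median
  y=4 (S, w=30) cum 625
  y=6 (U, w=12) cum 637
  y=7 (R, w=75) cum 712
  y=8 (T, w=8) cum 720
⇒ y* = 2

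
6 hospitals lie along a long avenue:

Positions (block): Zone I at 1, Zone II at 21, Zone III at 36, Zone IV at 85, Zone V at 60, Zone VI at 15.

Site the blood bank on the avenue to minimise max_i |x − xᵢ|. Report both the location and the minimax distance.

The 1-center on a line is the midpoint of the two extreme points: leftmost at 1, rightmost at 85.
Optimal location = (1 + 85)/2 = 43; maximum distance = (85 − 1)/2 = 42.

location 43, max distance 42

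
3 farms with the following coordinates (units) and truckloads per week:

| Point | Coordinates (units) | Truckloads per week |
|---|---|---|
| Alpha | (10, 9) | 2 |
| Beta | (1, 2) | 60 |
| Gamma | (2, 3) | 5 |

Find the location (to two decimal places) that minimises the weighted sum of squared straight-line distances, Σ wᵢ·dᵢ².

The minimiser of Σwᵢ‖p−pᵢ‖² is the weighted centroid p* = (Σwᵢpᵢ)/(Σwᵢ).
Σwᵢ = 67.
Σwᵢxᵢ = 2·10 + 60·1 + 5·2 = 90.
Σwᵢyᵢ = 2·9 + 60·2 + 5·3 = 153.
x* = 90/67 = 1.34, y* = 153/67 = 2.28.

(1.34, 2.28)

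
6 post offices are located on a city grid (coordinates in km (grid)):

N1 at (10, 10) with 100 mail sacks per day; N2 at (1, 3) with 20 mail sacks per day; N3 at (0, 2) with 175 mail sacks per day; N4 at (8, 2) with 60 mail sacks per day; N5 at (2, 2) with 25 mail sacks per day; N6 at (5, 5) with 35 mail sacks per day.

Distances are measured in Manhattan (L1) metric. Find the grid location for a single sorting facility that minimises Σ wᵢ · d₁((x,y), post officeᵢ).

Manhattan distance separates: Σwᵢ(|x−xᵢ|+|y−yᵢ|) = Σwᵢ|x−xᵢ| + Σwᵢ|y−yᵢ|, so x and y are optimised independently as 1-D weighted medians.
Total weight W = 415; half = 207.5.
x-coordinate, sorted with cumulative weight:
  x=0 (N3, w=175) cum 175
  x=1 (N2, w=20) cum 195
  x=2 (N5, w=25) cum 220  ← median
  x=5 (N6, w=35) cum 255
  x=8 (N4, w=60) cum 315
  x=10 (N1, w=100) cum 415
⇒ x* = 2
y-coordinate, sorted with cumulative weight:
  y=2 (N3, w=175) cum 175
  y=2 (N4, w=60) cum 235  ← median
  y=2 (N5, w=25) cum 260
  y=3 (N2, w=20) cum 280
  y=5 (N6, w=35) cum 315
  y=10 (N1, w=100) cum 415
⇒ y* = 2

(2, 2)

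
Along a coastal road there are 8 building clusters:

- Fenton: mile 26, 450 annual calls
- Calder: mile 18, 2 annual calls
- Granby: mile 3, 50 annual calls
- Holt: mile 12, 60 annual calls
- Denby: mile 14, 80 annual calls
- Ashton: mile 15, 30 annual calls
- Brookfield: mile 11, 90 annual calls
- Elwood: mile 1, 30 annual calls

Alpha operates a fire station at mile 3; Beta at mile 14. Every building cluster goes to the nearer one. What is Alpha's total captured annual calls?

80

The indifferent point is the midpoint (3+14)/2 = 8.5; building clusters left of it (closer to Alpha at 3) go to Alpha, those right go to Beta.
  Elwood at 1 (w=30) → Alpha
  Granby at 3 (w=50) → Alpha
  Brookfield at 11 (w=90) → Beta
  Holt at 12 (w=60) → Beta
  Denby at 14 (w=80) → Beta
  Ashton at 15 (w=30) → Beta
  Calder at 18 (w=2) → Beta
  Fenton at 26 (w=450) → Beta
Alpha captures 80; Beta captures 712.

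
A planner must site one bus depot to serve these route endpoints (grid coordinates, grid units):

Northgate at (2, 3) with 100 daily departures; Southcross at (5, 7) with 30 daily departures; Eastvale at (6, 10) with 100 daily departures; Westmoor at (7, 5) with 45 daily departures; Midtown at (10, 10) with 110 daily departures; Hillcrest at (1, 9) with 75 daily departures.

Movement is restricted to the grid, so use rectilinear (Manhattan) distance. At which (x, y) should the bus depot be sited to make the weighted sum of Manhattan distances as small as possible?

(6, 9)

Manhattan distance separates: Σwᵢ(|x−xᵢ|+|y−yᵢ|) = Σwᵢ|x−xᵢ| + Σwᵢ|y−yᵢ|, so x and y are optimised independently as 1-D weighted medians.
Total weight W = 460; half = 230.
x-coordinate, sorted with cumulative weight:
  x=1 (Hillcrest, w=75) cum 75
  x=2 (Northgate, w=100) cum 175
  x=5 (Southcross, w=30) cum 205
  x=6 (Eastvale, w=100) cum 305  ← median
  x=7 (Westmoor, w=45) cum 350
  x=10 (Midtown, w=110) cum 460
⇒ x* = 6
y-coordinate, sorted with cumulative weight:
  y=3 (Northgate, w=100) cum 100
  y=5 (Westmoor, w=45) cum 145
  y=7 (Southcross, w=30) cum 175
  y=9 (Hillcrest, w=75) cum 250  ← median
  y=10 (Eastvale, w=100) cum 350
  y=10 (Midtown, w=110) cum 460
⇒ y* = 9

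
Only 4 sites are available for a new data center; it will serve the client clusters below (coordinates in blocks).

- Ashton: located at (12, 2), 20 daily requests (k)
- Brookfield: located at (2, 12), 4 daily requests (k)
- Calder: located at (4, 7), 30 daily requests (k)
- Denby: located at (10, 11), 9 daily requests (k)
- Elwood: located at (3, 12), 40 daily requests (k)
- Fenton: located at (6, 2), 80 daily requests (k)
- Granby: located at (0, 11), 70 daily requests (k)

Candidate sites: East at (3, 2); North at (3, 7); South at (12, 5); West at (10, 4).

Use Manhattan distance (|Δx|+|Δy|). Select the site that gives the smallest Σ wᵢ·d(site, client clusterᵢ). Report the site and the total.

Total weighted distance at each candidate:
  East (3, 2): total = 2028
  North (3, 7): total = 1763
  South (12, 5): total = 3120
  West (10, 4): total = 2747
Minimum is at North with total 1763 blocks.

North, total 1763 blocks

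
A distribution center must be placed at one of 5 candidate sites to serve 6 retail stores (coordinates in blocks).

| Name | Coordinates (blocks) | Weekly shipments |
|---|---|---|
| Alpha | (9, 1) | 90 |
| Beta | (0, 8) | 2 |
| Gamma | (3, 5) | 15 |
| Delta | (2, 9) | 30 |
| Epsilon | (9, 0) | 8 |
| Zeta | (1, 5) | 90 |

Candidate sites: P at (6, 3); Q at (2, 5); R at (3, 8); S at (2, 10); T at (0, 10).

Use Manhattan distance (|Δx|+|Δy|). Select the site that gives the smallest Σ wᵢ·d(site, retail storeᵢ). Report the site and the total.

Q, total 1321 blocks

Total weighted distance at each candidate:
  P (6, 3): total = 1525
  Q (2, 5): total = 1321
  R (3, 8): total = 1843
  S (2, 10): total = 2244
  T (0, 10): total = 2526
Minimum is at Q with total 1321 blocks.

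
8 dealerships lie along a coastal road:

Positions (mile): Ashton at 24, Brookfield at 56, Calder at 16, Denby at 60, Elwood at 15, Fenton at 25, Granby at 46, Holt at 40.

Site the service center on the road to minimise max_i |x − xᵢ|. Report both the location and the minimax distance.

The 1-center on a line is the midpoint of the two extreme points: leftmost at 15, rightmost at 60.
Optimal location = (15 + 60)/2 = 37.5; maximum distance = (60 − 15)/2 = 22.5.

location 37.5, max distance 22.5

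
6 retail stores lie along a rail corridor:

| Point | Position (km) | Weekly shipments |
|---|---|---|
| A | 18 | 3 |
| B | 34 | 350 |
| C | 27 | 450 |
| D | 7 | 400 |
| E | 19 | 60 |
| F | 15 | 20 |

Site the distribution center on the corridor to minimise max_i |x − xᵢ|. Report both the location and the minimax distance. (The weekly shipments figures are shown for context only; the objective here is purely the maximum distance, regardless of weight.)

location 20.5, max distance 13.5

The 1-center on a line is the midpoint of the two extreme points: leftmost at 7, rightmost at 34.
Optimal location = (7 + 34)/2 = 20.5; maximum distance = (34 − 7)/2 = 13.5.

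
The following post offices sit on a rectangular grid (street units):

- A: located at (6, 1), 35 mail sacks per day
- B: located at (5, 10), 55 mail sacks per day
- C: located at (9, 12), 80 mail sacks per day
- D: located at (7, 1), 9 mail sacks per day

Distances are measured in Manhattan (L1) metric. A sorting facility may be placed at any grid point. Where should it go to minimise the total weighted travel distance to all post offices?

(6, 10)

Manhattan distance separates: Σwᵢ(|x−xᵢ|+|y−yᵢ|) = Σwᵢ|x−xᵢ| + Σwᵢ|y−yᵢ|, so x and y are optimised independently as 1-D weighted medians.
Total weight W = 179; half = 89.5.
x-coordinate, sorted with cumulative weight:
  x=5 (B, w=55) cum 55
  x=6 (A, w=35) cum 90  ← median
  x=7 (D, w=9) cum 99
  x=9 (C, w=80) cum 179
⇒ x* = 6
y-coordinate, sorted with cumulative weight:
  y=1 (A, w=35) cum 35
  y=1 (D, w=9) cum 44
  y=10 (B, w=55) cum 99  ← median
  y=12 (C, w=80) cum 179
⇒ y* = 10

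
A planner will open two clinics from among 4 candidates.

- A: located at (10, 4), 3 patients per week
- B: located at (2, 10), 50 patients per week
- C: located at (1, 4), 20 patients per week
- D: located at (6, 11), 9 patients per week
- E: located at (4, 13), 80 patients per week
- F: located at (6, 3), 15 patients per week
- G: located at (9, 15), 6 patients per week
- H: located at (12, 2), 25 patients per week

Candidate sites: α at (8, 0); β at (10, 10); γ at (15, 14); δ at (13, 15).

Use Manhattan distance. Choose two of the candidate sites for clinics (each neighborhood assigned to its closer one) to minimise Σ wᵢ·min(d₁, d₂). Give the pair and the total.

{α, β}, total 1664

Evaluate every pair (each demand assigned to the nearer of the two):
  {α, β}: total = 1664
  {β, δ}: total = 1922
  {β, γ}: total = 1934
  {α, δ}: total = 2266
  {α, γ}: total = 2373
  {γ, δ}: total = 2940
Best pair: {α, β} with total 1664.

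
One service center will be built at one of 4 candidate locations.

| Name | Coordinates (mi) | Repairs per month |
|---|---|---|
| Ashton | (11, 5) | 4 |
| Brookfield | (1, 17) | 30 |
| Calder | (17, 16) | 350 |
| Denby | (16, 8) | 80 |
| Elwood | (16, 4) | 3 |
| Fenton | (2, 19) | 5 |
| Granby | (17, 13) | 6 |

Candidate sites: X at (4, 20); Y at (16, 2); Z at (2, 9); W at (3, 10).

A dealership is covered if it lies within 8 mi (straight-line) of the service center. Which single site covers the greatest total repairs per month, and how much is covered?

Y, covering 87

Coverage radius r = 8 mi; a point is covered iff (Δx)²+(Δy)² ≤ 8² = 64.
  X (4, 20): covers {Brookfield, Fenton} → 35
  Y (16, 2): covers {Ashton, Denby, Elwood} → 87
  Z (2, 9): covers {none} → 0
  W (3, 10): covers {Brookfield} → 30
Maximum coverage at Y: 87 repairs per month.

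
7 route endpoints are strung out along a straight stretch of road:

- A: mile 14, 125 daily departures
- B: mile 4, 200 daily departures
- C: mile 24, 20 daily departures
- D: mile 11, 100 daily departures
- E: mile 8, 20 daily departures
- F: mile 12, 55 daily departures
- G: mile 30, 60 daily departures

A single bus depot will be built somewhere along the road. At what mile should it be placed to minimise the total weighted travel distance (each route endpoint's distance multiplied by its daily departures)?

For a sum of weighted absolute distances on a line, the optimum is the weighted median (not the mean). Total weight W = 580; half-weight = 290.
Sort by position and accumulate weight:
  mile 4 (B, w=200) → cum 200
  mile 8 (E, w=20) → cum 220
  mile 11 (D, w=100) → cum 320  ≥ 290 → median here
  mile 12 (F, w=55) → cum 375
  mile 14 (A, w=125) → cum 500
  mile 24 (C, w=20) → cum 520
  mile 30 (G, w=60) → cum 580
Optimal location: mile 11.

x = 11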